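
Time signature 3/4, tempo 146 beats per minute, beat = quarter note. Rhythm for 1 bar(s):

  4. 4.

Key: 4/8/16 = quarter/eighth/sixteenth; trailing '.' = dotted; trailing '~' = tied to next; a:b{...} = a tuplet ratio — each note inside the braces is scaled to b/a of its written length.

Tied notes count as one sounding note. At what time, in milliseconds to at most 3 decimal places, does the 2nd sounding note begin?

1. 0.0ms @ 0 + 616.438ms (3/2)
2. 616.438ms @ 3/2 + 616.438ms (3/2)

note 2 onset = 3/2b = 616.438ms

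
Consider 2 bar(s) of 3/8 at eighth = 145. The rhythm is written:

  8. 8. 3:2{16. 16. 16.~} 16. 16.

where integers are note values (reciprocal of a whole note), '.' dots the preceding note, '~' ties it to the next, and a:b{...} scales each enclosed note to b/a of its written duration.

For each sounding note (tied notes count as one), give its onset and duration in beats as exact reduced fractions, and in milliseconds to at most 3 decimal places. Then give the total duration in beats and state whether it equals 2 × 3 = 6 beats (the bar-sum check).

1) 0.0ms=0b +620.69ms=3/2b
2) 620.69ms=3/2b +620.69ms=3/2b
3) 1241.379ms=3b +206.897ms=1/2b
4) 1448.276ms=7/2b +206.897ms=1/2b
5) 1655.172ms=4b +517.241ms=5/4b
6) 2172.414ms=21/4b +310.345ms=3/4b
Σ=6b of 6 (145bpm 3/8) — PASS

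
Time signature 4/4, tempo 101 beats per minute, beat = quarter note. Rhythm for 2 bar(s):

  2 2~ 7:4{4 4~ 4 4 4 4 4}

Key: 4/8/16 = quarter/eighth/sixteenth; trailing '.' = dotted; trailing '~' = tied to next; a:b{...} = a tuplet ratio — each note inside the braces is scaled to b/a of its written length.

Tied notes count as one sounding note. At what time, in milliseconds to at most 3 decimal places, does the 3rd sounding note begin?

note 3 onset = 32/7b = 2715.7ms

1. 0.0ms @ 0 + 1188.119ms (2)
2. 1188.119ms @ 2 + 1527.581ms (18/7)
3. 2715.7ms @ 32/7 + 678.925ms (8/7)
4. 3394.625ms @ 40/7 + 339.463ms (4/7)
5. 3734.088ms @ 44/7 + 339.463ms (4/7)
6. 4073.55ms @ 48/7 + 339.463ms (4/7)
7. 4413.013ms @ 52/7 + 339.463ms (4/7)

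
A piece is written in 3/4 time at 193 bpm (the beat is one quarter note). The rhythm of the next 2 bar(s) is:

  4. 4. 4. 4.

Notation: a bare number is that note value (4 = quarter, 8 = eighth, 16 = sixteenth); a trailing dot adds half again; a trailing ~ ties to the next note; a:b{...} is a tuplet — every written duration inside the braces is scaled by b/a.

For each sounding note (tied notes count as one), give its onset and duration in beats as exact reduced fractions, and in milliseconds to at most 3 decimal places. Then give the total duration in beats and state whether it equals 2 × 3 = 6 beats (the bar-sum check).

1) 0.0ms=0b +466.321ms=3/2b
2) 466.321ms=3/2b +466.321ms=3/2b
3) 932.642ms=3b +466.321ms=3/2b
4) 1398.964ms=9/2b +466.321ms=3/2b
Σ=6b of 6 (193bpm 3/4) — PASS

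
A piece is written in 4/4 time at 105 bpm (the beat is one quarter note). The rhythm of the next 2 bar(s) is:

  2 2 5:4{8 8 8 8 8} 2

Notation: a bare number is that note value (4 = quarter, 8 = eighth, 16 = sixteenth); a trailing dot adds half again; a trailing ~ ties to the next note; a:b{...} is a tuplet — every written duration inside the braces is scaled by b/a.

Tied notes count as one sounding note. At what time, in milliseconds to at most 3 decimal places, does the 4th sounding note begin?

note 4 onset = 22/5b = 2514.286ms

1. 0.0ms @ 0 + 1142.857ms (2)
2. 1142.857ms @ 2 + 1142.857ms (2)
3. 2285.714ms @ 4 + 228.571ms (2/5)
4. 2514.286ms @ 22/5 + 228.571ms (2/5)
5. 2742.857ms @ 24/5 + 228.571ms (2/5)
6. 2971.429ms @ 26/5 + 228.571ms (2/5)
7. 3200.0ms @ 28/5 + 228.571ms (2/5)
8. 3428.571ms @ 6 + 1142.857ms (2)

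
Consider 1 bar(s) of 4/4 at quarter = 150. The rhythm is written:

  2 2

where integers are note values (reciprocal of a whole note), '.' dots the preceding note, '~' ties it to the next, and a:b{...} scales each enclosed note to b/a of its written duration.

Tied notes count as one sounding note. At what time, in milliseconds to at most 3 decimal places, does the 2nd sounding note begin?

note 2 onset = 2b = 800.0ms

1. 0.0ms @ 0 + 800.0ms (2)
2. 800.0ms @ 2 + 800.0ms (2)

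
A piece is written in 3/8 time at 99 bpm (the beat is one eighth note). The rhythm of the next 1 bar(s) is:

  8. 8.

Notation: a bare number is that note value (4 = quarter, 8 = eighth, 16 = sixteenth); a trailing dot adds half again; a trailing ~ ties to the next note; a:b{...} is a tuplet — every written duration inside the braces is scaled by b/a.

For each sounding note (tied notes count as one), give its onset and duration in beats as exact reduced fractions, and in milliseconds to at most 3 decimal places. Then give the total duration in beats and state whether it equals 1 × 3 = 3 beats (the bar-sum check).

1) 0.0ms=0b +909.091ms=3/2b
2) 909.091ms=3/2b +909.091ms=3/2b
Σ=3b of 3 (99bpm 3/8) — PASS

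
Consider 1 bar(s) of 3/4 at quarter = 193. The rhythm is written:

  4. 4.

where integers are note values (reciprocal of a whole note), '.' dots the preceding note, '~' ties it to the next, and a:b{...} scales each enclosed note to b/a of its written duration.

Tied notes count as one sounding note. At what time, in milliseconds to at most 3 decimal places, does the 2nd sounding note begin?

note 2 onset = 3/2b = 466.321ms

1. 0.0ms @ 0 + 466.321ms (3/2)
2. 466.321ms @ 3/2 + 466.321ms (3/2)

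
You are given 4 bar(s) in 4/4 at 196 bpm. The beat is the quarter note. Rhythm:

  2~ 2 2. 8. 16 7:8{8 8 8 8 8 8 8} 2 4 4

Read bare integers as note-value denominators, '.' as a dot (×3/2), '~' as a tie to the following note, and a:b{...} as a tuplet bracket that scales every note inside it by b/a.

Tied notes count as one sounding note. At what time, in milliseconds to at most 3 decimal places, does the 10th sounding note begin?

1. 0.0ms @ 0 + 1224.49ms (4)
2. 1224.49ms @ 4 + 918.367ms (3)
3. 2142.857ms @ 7 + 229.592ms (3/4)
4. 2372.449ms @ 31/4 + 76.531ms (1/4)
5. 2448.98ms @ 8 + 174.927ms (4/7)
6. 2623.907ms @ 60/7 + 174.927ms (4/7)
7. 2798.834ms @ 64/7 + 174.927ms (4/7)
8. 2973.761ms @ 68/7 + 174.927ms (4/7)
9. 3148.688ms @ 72/7 + 174.927ms (4/7)
10. 3323.615ms @ 76/7 + 174.927ms (4/7)
11. 3498.542ms @ 80/7 + 174.927ms (4/7)
12. 3673.469ms @ 12 + 612.245ms (2)
13. 4285.714ms @ 14 + 306.122ms (1)
14. 4591.837ms @ 15 + 306.122ms (1)

note 10 onset = 76/7b = 3323.615ms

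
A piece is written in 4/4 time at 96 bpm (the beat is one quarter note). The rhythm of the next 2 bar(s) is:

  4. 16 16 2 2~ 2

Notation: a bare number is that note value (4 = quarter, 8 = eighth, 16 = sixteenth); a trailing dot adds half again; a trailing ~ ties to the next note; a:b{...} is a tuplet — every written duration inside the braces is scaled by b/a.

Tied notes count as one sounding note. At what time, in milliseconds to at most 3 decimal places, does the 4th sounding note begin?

note 4 onset = 2b = 1250.0ms

1. 0.0ms @ 0 + 937.5ms (3/2)
2. 937.5ms @ 3/2 + 156.25ms (1/4)
3. 1093.75ms @ 7/4 + 156.25ms (1/4)
4. 1250.0ms @ 2 + 1250.0ms (2)
5. 2500.0ms @ 4 + 2500.0ms (4)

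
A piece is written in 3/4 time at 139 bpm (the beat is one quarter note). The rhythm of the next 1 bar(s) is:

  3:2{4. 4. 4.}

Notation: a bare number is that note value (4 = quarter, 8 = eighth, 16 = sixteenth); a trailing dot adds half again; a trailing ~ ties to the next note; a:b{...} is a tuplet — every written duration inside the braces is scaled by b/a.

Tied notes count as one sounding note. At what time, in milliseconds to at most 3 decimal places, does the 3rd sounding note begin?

1. 0.0ms @ 0 + 431.655ms (1)
2. 431.655ms @ 1 + 431.655ms (1)
3. 863.309ms @ 2 + 431.655ms (1)

note 3 onset = 2b = 863.309ms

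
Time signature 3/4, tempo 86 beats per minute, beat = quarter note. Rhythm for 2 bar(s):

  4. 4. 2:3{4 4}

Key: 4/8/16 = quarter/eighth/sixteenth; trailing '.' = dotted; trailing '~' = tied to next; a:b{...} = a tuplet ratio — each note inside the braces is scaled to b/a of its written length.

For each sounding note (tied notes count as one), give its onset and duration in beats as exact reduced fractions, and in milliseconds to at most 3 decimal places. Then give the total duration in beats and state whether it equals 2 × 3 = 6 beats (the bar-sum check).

1) 0.0ms=0b +1046.512ms=3/2b
2) 1046.512ms=3/2b +1046.512ms=3/2b
3) 2093.023ms=3b +1046.512ms=3/2b
4) 3139.535ms=9/2b +1046.512ms=3/2b
Σ=6b of 6 (86bpm 3/4) — PASS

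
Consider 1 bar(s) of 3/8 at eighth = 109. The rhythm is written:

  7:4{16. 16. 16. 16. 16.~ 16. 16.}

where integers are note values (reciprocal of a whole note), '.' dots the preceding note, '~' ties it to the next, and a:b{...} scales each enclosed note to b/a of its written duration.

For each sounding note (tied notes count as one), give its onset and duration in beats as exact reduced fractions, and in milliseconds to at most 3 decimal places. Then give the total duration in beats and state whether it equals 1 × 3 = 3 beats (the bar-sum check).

1) 0.0ms=0b +235.911ms=3/7b
2) 235.911ms=3/7b +235.911ms=3/7b
3) 471.822ms=6/7b +235.911ms=3/7b
4) 707.733ms=9/7b +235.911ms=3/7b
5) 943.644ms=12/7b +471.822ms=6/7b
6) 1415.465ms=18/7b +235.911ms=3/7b
Σ=3b of 3 (109bpm 3/8) — PASS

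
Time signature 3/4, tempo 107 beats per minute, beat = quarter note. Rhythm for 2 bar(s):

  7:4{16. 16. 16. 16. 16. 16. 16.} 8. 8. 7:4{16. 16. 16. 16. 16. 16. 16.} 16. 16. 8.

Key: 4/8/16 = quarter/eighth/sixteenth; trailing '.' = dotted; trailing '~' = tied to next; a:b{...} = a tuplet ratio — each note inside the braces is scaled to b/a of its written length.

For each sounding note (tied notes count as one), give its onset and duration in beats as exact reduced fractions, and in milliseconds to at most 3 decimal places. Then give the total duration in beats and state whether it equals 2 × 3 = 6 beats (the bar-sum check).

1) 0.0ms=0b +120.16ms=3/14b
2) 120.16ms=3/14b +120.16ms=3/14b
3) 240.32ms=3/7b +120.16ms=3/14b
4) 360.481ms=9/14b +120.16ms=3/14b
5) 480.641ms=6/7b +120.16ms=3/14b
6) 600.801ms=15/14b +120.16ms=3/14b
7) 720.961ms=9/7b +120.16ms=3/14b
8) 841.121ms=3/2b +420.561ms=3/4b
9) 1261.682ms=9/4b +420.561ms=3/4b
10) 1682.243ms=3b +120.16ms=3/14b
11) 1802.403ms=45/14b +120.16ms=3/14b
12) 1922.563ms=24/7b +120.16ms=3/14b
13) 2042.724ms=51/14b +120.16ms=3/14b
14) 2162.884ms=27/7b +120.16ms=3/14b
15) 2283.044ms=57/14b +120.16ms=3/14b
16) 2403.204ms=30/7b +120.16ms=3/14b
17) 2523.364ms=9/2b +210.28ms=3/8b
18) 2733.645ms=39/8b +210.28ms=3/8b
19) 2943.925ms=21/4b +420.561ms=3/4b
Σ=6b of 6 (107bpm 3/4) — PASS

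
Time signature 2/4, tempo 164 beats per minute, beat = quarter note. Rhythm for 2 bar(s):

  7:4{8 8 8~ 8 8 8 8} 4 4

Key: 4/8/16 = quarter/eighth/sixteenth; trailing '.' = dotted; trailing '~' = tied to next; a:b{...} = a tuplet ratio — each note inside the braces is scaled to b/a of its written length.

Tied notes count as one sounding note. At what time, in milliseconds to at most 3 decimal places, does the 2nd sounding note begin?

1. 0.0ms @ 0 + 104.53ms (2/7)
2. 104.53ms @ 2/7 + 104.53ms (2/7)
3. 209.059ms @ 4/7 + 209.059ms (4/7)
4. 418.118ms @ 8/7 + 104.53ms (2/7)
5. 522.648ms @ 10/7 + 104.53ms (2/7)
6. 627.178ms @ 12/7 + 104.53ms (2/7)
7. 731.707ms @ 2 + 365.854ms (1)
8. 1097.561ms @ 3 + 365.854ms (1)

note 2 onset = 2/7b = 104.53ms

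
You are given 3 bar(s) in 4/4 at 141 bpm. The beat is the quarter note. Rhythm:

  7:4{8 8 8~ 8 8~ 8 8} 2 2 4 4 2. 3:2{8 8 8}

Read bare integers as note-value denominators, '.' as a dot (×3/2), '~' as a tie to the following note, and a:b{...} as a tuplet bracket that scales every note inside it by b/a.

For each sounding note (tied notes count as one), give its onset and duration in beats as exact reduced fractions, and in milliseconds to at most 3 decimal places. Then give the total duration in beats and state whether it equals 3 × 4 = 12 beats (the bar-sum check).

1) 0.0ms=0b +121.581ms=2/7b
2) 121.581ms=2/7b +121.581ms=2/7b
3) 243.161ms=4/7b +243.161ms=4/7b
4) 486.322ms=8/7b +243.161ms=4/7b
5) 729.483ms=12/7b +121.581ms=2/7b
6) 851.064ms=2b +851.064ms=2b
7) 1702.128ms=4b +851.064ms=2b
8) 2553.191ms=6b +425.532ms=1b
9) 2978.723ms=7b +425.532ms=1b
10) 3404.255ms=8b +1276.596ms=3b
11) 4680.851ms=11b +141.844ms=1/3b
12) 4822.695ms=34/3b +141.844ms=1/3b
13) 4964.539ms=35/3b +141.844ms=1/3b
Σ=12b of 12 (141bpm 4/4) — PASS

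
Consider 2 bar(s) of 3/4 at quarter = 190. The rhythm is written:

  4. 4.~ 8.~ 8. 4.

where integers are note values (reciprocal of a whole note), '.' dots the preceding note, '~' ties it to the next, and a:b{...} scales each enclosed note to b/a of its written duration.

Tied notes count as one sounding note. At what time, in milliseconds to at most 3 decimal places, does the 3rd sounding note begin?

1. 0.0ms @ 0 + 473.684ms (3/2)
2. 473.684ms @ 3/2 + 947.368ms (3)
3. 1421.053ms @ 9/2 + 473.684ms (3/2)

note 3 onset = 9/2b = 1421.053ms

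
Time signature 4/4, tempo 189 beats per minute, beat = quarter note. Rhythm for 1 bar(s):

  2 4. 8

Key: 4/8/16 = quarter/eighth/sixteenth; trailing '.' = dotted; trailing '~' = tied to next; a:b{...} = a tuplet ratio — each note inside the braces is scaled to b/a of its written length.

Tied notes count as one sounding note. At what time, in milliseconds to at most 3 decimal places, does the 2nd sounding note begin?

note 2 onset = 2b = 634.921ms

1. 0.0ms @ 0 + 634.921ms (2)
2. 634.921ms @ 2 + 476.19ms (3/2)
3. 1111.111ms @ 7/2 + 158.73ms (1/2)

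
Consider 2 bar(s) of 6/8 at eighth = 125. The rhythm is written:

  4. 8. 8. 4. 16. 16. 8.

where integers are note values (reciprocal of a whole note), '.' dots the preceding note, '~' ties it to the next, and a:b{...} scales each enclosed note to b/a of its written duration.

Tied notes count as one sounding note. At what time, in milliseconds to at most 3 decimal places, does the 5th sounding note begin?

note 5 onset = 9b = 4320.0ms

1. 0.0ms @ 0 + 1440.0ms (3)
2. 1440.0ms @ 3 + 720.0ms (3/2)
3. 2160.0ms @ 9/2 + 720.0ms (3/2)
4. 2880.0ms @ 6 + 1440.0ms (3)
5. 4320.0ms @ 9 + 360.0ms (3/4)
6. 4680.0ms @ 39/4 + 360.0ms (3/4)
7. 5040.0ms @ 21/2 + 720.0ms (3/2)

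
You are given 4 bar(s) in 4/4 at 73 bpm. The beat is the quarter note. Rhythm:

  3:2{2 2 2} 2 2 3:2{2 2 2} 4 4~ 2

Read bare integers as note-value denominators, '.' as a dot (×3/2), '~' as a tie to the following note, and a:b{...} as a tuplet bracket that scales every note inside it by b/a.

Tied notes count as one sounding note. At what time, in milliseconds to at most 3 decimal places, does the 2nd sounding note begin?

note 2 onset = 4/3b = 1095.89ms

1. 0.0ms @ 0 + 1095.89ms (4/3)
2. 1095.89ms @ 4/3 + 1095.89ms (4/3)
3. 2191.781ms @ 8/3 + 1095.89ms (4/3)
4. 3287.671ms @ 4 + 1643.836ms (2)
5. 4931.507ms @ 6 + 1643.836ms (2)
6. 6575.342ms @ 8 + 1095.89ms (4/3)
7. 7671.233ms @ 28/3 + 1095.89ms (4/3)
8. 8767.123ms @ 32/3 + 1095.89ms (4/3)
9. 9863.014ms @ 12 + 821.918ms (1)
10. 10684.932ms @ 13 + 2465.753ms (3)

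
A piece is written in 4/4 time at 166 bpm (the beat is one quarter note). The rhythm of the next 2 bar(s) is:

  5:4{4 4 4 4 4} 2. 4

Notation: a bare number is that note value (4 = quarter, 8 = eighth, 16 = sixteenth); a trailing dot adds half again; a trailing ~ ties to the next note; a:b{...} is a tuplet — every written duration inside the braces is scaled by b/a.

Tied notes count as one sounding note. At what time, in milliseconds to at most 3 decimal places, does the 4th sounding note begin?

note 4 onset = 12/5b = 867.47ms

1. 0.0ms @ 0 + 289.157ms (4/5)
2. 289.157ms @ 4/5 + 289.157ms (4/5)
3. 578.313ms @ 8/5 + 289.157ms (4/5)
4. 867.47ms @ 12/5 + 289.157ms (4/5)
5. 1156.627ms @ 16/5 + 289.157ms (4/5)
6. 1445.783ms @ 4 + 1084.337ms (3)
7. 2530.12ms @ 7 + 361.446ms (1)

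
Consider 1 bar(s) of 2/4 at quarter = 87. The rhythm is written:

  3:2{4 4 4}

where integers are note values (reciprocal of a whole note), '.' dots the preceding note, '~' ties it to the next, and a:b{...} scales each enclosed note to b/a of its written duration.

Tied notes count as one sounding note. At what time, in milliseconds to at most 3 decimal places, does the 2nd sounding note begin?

note 2 onset = 2/3b = 459.77ms

1. 0.0ms @ 0 + 459.77ms (2/3)
2. 459.77ms @ 2/3 + 459.77ms (2/3)
3. 919.54ms @ 4/3 + 459.77ms (2/3)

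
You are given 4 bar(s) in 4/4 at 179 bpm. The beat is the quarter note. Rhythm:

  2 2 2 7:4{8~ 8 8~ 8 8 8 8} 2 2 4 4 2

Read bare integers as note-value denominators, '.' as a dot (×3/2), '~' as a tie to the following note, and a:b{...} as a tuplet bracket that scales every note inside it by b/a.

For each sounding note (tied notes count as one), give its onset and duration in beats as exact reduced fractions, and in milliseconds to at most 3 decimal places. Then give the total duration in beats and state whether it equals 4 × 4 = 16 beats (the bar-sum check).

1) 0.0ms=0b +670.391ms=2b
2) 670.391ms=2b +670.391ms=2b
3) 1340.782ms=4b +670.391ms=2b
4) 2011.173ms=6b +191.54ms=4/7b
5) 2202.713ms=46/7b +191.54ms=4/7b
6) 2394.254ms=50/7b +95.77ms=2/7b
7) 2490.024ms=52/7b +95.77ms=2/7b
8) 2585.794ms=54/7b +95.77ms=2/7b
9) 2681.564ms=8b +670.391ms=2b
10) 3351.955ms=10b +670.391ms=2b
11) 4022.346ms=12b +335.196ms=1b
12) 4357.542ms=13b +335.196ms=1b
13) 4692.737ms=14b +670.391ms=2b
Σ=16b of 16 (179bpm 4/4) — PASS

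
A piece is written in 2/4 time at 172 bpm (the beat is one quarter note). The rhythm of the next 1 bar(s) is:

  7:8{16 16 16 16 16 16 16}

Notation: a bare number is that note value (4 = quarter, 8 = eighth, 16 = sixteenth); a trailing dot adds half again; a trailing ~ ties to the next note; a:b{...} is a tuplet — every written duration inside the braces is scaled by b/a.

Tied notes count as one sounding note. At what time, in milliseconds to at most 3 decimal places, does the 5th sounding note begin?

1. 0.0ms @ 0 + 99.668ms (2/7)
2. 99.668ms @ 2/7 + 99.668ms (2/7)
3. 199.336ms @ 4/7 + 99.668ms (2/7)
4. 299.003ms @ 6/7 + 99.668ms (2/7)
5. 398.671ms @ 8/7 + 99.668ms (2/7)
6. 498.339ms @ 10/7 + 99.668ms (2/7)
7. 598.007ms @ 12/7 + 99.668ms (2/7)

note 5 onset = 8/7b = 398.671ms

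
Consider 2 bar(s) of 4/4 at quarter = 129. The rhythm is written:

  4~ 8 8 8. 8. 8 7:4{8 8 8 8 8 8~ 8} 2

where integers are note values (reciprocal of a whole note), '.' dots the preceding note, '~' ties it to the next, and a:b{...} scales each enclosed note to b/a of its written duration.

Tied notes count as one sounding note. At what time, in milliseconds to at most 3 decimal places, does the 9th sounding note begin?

1. 0.0ms @ 0 + 697.674ms (3/2)
2. 697.674ms @ 3/2 + 232.558ms (1/2)
3. 930.233ms @ 2 + 348.837ms (3/4)
4. 1279.07ms @ 11/4 + 348.837ms (3/4)
5. 1627.907ms @ 7/2 + 232.558ms (1/2)
6. 1860.465ms @ 4 + 132.89ms (2/7)
7. 1993.355ms @ 30/7 + 132.89ms (2/7)
8. 2126.246ms @ 32/7 + 132.89ms (2/7)
9. 2259.136ms @ 34/7 + 132.89ms (2/7)
10. 2392.027ms @ 36/7 + 132.89ms (2/7)
11. 2524.917ms @ 38/7 + 265.781ms (4/7)
12. 2790.698ms @ 6 + 930.233ms (2)

note 9 onset = 34/7b = 2259.136ms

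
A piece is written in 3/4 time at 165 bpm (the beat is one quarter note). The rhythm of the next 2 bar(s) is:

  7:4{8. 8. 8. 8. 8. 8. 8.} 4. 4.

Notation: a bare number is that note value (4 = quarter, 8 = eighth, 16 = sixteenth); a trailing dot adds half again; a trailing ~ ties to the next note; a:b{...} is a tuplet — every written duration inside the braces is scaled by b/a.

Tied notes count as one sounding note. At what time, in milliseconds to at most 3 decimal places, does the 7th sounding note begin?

1. 0.0ms @ 0 + 155.844ms (3/7)
2. 155.844ms @ 3/7 + 155.844ms (3/7)
3. 311.688ms @ 6/7 + 155.844ms (3/7)
4. 467.532ms @ 9/7 + 155.844ms (3/7)
5. 623.377ms @ 12/7 + 155.844ms (3/7)
6. 779.221ms @ 15/7 + 155.844ms (3/7)
7. 935.065ms @ 18/7 + 155.844ms (3/7)
8. 1090.909ms @ 3 + 545.455ms (3/2)
9. 1636.364ms @ 9/2 + 545.455ms (3/2)

note 7 onset = 18/7b = 935.065ms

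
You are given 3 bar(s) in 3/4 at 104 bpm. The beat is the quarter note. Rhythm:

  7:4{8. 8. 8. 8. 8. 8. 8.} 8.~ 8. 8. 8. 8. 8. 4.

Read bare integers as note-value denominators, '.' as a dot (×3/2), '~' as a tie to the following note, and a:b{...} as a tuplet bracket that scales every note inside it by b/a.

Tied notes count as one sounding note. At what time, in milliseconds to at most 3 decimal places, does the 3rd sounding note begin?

note 3 onset = 6/7b = 494.505ms

1. 0.0ms @ 0 + 247.253ms (3/7)
2. 247.253ms @ 3/7 + 247.253ms (3/7)
3. 494.505ms @ 6/7 + 247.253ms (3/7)
4. 741.758ms @ 9/7 + 247.253ms (3/7)
5. 989.011ms @ 12/7 + 247.253ms (3/7)
6. 1236.264ms @ 15/7 + 247.253ms (3/7)
7. 1483.516ms @ 18/7 + 247.253ms (3/7)
8. 1730.769ms @ 3 + 865.385ms (3/2)
9. 2596.154ms @ 9/2 + 432.692ms (3/4)
10. 3028.846ms @ 21/4 + 432.692ms (3/4)
11. 3461.538ms @ 6 + 432.692ms (3/4)
12. 3894.231ms @ 27/4 + 432.692ms (3/4)
13. 4326.923ms @ 15/2 + 865.385ms (3/2)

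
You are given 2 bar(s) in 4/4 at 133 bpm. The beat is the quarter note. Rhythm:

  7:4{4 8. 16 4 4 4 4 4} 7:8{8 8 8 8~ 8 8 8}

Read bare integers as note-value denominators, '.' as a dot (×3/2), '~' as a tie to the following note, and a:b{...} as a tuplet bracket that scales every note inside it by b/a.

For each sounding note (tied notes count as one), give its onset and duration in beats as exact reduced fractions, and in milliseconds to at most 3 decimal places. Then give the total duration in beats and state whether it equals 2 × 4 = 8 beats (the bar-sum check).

1) 0.0ms=0b +257.787ms=4/7b
2) 257.787ms=4/7b +193.34ms=3/7b
3) 451.128ms=1b +64.447ms=1/7b
4) 515.575ms=8/7b +257.787ms=4/7b
5) 773.362ms=12/7b +257.787ms=4/7b
6) 1031.149ms=16/7b +257.787ms=4/7b
7) 1288.937ms=20/7b +257.787ms=4/7b
8) 1546.724ms=24/7b +257.787ms=4/7b
9) 1804.511ms=4b +257.787ms=4/7b
10) 2062.299ms=32/7b +257.787ms=4/7b
11) 2320.086ms=36/7b +257.787ms=4/7b
12) 2577.873ms=40/7b +515.575ms=8/7b
13) 3093.448ms=48/7b +257.787ms=4/7b
14) 3351.235ms=52/7b +257.787ms=4/7b
Σ=8b of 8 (133bpm 4/4) — PASS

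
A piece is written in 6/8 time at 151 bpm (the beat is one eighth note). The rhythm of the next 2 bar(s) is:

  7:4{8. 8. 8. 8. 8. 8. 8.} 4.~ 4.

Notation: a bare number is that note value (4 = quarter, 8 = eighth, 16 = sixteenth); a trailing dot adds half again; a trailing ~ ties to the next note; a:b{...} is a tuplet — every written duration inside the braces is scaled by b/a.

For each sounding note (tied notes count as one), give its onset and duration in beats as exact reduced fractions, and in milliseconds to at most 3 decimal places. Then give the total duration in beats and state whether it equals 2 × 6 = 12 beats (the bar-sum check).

1) 0.0ms=0b +340.587ms=6/7b
2) 340.587ms=6/7b +340.587ms=6/7b
3) 681.173ms=12/7b +340.587ms=6/7b
4) 1021.76ms=18/7b +340.587ms=6/7b
5) 1362.346ms=24/7b +340.587ms=6/7b
6) 1702.933ms=30/7b +340.587ms=6/7b
7) 2043.519ms=36/7b +340.587ms=6/7b
8) 2384.106ms=6b +2384.106ms=6b
Σ=12b of 12 (151bpm 6/8) — PASS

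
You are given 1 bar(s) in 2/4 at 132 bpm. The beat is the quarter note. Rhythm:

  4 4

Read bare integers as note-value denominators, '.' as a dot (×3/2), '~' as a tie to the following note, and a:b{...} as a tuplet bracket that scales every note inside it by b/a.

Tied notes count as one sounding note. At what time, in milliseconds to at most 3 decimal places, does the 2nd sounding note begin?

1. 0.0ms @ 0 + 454.545ms (1)
2. 454.545ms @ 1 + 454.545ms (1)

note 2 onset = 1b = 454.545ms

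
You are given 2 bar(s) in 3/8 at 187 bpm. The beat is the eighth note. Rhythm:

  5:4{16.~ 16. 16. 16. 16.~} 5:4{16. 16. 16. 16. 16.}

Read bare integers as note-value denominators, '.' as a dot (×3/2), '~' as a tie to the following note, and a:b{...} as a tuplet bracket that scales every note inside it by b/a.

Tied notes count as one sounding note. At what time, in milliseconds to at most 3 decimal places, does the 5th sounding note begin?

1. 0.0ms @ 0 + 385.027ms (6/5)
2. 385.027ms @ 6/5 + 192.513ms (3/5)
3. 577.54ms @ 9/5 + 192.513ms (3/5)
4. 770.053ms @ 12/5 + 385.027ms (6/5)
5. 1155.08ms @ 18/5 + 192.513ms (3/5)
6. 1347.594ms @ 21/5 + 192.513ms (3/5)
7. 1540.107ms @ 24/5 + 192.513ms (3/5)
8. 1732.62ms @ 27/5 + 192.513ms (3/5)

note 5 onset = 18/5b = 1155.08ms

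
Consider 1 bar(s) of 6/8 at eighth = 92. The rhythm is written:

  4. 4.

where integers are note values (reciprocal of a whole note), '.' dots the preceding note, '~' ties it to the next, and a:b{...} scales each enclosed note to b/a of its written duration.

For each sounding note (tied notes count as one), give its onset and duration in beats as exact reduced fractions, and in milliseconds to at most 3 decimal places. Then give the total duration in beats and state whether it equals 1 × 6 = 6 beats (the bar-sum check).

1) 0.0ms=0b +1956.522ms=3b
2) 1956.522ms=3b +1956.522ms=3b
Σ=6b of 6 (92bpm 6/8) — PASS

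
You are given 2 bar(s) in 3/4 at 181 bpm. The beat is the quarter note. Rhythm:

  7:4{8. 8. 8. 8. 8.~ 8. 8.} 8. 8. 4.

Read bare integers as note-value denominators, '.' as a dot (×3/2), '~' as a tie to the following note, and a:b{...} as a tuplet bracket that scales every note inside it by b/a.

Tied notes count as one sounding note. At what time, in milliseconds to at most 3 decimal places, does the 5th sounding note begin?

1. 0.0ms @ 0 + 142.068ms (3/7)
2. 142.068ms @ 3/7 + 142.068ms (3/7)
3. 284.136ms @ 6/7 + 142.068ms (3/7)
4. 426.204ms @ 9/7 + 142.068ms (3/7)
5. 568.272ms @ 12/7 + 284.136ms (6/7)
6. 852.407ms @ 18/7 + 142.068ms (3/7)
7. 994.475ms @ 3 + 248.619ms (3/4)
8. 1243.094ms @ 15/4 + 248.619ms (3/4)
9. 1491.713ms @ 9/2 + 497.238ms (3/2)

note 5 onset = 12/7b = 568.272ms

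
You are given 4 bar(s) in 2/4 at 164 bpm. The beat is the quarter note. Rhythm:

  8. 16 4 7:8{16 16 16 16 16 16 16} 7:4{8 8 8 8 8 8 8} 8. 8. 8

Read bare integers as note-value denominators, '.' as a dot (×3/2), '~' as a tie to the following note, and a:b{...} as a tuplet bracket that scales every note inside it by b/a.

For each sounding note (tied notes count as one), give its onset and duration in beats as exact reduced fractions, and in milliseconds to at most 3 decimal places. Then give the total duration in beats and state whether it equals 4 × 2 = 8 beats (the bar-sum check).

1) 0.0ms=0b +274.39ms=3/4b
2) 274.39ms=3/4b +91.463ms=1/4b
3) 365.854ms=1b +365.854ms=1b
4) 731.707ms=2b +104.53ms=2/7b
5) 836.237ms=16/7b +104.53ms=2/7b
6) 940.767ms=18/7b +104.53ms=2/7b
7) 1045.296ms=20/7b +104.53ms=2/7b
8) 1149.826ms=22/7b +104.53ms=2/7b
9) 1254.355ms=24/7b +104.53ms=2/7b
10) 1358.885ms=26/7b +104.53ms=2/7b
11) 1463.415ms=4b +104.53ms=2/7b
12) 1567.944ms=30/7b +104.53ms=2/7b
13) 1672.474ms=32/7b +104.53ms=2/7b
14) 1777.003ms=34/7b +104.53ms=2/7b
15) 1881.533ms=36/7b +104.53ms=2/7b
16) 1986.063ms=38/7b +104.53ms=2/7b
17) 2090.592ms=40/7b +104.53ms=2/7b
18) 2195.122ms=6b +274.39ms=3/4b
19) 2469.512ms=27/4b +274.39ms=3/4b
20) 2743.902ms=15/2b +182.927ms=1/2b
Σ=8b of 8 (164bpm 2/4) — PASS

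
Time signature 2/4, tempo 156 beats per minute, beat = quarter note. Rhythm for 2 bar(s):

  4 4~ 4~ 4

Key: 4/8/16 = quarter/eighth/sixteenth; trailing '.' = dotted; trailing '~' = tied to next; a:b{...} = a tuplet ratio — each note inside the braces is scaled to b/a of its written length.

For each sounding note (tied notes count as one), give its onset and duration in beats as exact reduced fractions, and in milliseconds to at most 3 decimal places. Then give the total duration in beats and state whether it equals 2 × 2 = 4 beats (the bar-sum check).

1) 0.0ms=0b +384.615ms=1b
2) 384.615ms=1b +1153.846ms=3b
Σ=4b of 4 (156bpm 2/4) — PASS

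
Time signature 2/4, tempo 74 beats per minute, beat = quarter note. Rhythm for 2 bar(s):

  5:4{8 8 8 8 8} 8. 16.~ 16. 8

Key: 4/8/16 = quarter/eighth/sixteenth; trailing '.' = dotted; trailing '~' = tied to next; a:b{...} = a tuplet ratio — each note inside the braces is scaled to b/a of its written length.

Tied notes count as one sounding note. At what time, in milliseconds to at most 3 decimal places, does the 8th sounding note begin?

1. 0.0ms @ 0 + 324.324ms (2/5)
2. 324.324ms @ 2/5 + 324.324ms (2/5)
3. 648.649ms @ 4/5 + 324.324ms (2/5)
4. 972.973ms @ 6/5 + 324.324ms (2/5)
5. 1297.297ms @ 8/5 + 324.324ms (2/5)
6. 1621.622ms @ 2 + 608.108ms (3/4)
7. 2229.73ms @ 11/4 + 608.108ms (3/4)
8. 2837.838ms @ 7/2 + 405.405ms (1/2)

note 8 onset = 7/2b = 2837.838ms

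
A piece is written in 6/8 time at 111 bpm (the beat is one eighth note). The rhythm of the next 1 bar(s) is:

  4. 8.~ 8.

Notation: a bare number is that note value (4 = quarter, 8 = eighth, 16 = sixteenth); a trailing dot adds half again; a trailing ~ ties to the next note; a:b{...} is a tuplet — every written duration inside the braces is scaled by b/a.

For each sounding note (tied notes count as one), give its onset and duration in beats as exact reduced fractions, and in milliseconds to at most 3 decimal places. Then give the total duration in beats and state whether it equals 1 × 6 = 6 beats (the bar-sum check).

1) 0.0ms=0b +1621.622ms=3b
2) 1621.622ms=3b +1621.622ms=3b
Σ=6b of 6 (111bpm 6/8) — PASS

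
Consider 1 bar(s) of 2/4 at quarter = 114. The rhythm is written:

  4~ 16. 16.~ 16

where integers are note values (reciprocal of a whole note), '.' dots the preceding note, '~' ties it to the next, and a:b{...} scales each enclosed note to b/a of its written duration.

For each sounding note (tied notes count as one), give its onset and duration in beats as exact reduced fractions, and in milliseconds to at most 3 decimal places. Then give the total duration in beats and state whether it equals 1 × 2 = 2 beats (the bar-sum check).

1) 0.0ms=0b +723.684ms=11/8b
2) 723.684ms=11/8b +328.947ms=5/8b
Σ=2b of 2 (114bpm 2/4) — PASS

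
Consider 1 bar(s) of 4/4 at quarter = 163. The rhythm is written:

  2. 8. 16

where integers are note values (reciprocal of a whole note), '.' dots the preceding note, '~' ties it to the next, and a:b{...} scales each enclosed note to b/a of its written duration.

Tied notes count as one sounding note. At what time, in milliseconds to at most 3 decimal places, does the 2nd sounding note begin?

1. 0.0ms @ 0 + 1104.294ms (3)
2. 1104.294ms @ 3 + 276.074ms (3/4)
3. 1380.368ms @ 15/4 + 92.025ms (1/4)

note 2 onset = 3b = 1104.294ms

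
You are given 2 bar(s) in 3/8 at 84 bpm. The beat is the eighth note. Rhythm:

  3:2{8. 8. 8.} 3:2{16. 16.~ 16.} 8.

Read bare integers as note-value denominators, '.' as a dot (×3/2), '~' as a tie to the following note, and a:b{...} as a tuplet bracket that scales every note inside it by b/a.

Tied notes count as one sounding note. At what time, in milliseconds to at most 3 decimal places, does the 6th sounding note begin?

1. 0.0ms @ 0 + 714.286ms (1)
2. 714.286ms @ 1 + 714.286ms (1)
3. 1428.571ms @ 2 + 714.286ms (1)
4. 2142.857ms @ 3 + 357.143ms (1/2)
5. 2500.0ms @ 7/2 + 714.286ms (1)
6. 3214.286ms @ 9/2 + 1071.429ms (3/2)

note 6 onset = 9/2b = 3214.286ms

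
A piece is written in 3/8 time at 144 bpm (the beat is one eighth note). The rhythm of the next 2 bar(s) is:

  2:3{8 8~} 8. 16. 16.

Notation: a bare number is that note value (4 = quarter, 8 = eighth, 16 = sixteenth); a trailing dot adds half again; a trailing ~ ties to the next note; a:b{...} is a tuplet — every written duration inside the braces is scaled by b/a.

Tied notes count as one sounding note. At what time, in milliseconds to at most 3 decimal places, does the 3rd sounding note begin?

note 3 onset = 9/2b = 1875.0ms

1. 0.0ms @ 0 + 625.0ms (3/2)
2. 625.0ms @ 3/2 + 1250.0ms (3)
3. 1875.0ms @ 9/2 + 312.5ms (3/4)
4. 2187.5ms @ 21/4 + 312.5ms (3/4)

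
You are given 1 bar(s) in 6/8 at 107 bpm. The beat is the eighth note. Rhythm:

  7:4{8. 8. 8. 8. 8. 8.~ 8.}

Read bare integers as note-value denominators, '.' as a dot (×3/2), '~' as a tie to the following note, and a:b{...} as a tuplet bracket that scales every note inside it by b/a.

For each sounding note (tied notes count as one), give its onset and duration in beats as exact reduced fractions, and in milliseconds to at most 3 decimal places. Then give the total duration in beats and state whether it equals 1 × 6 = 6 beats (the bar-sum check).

1) 0.0ms=0b +480.641ms=6/7b
2) 480.641ms=6/7b +480.641ms=6/7b
3) 961.282ms=12/7b +480.641ms=6/7b
4) 1441.923ms=18/7b +480.641ms=6/7b
5) 1922.563ms=24/7b +480.641ms=6/7b
6) 2403.204ms=30/7b +961.282ms=12/7b
Σ=6b of 6 (107bpm 6/8) — PASS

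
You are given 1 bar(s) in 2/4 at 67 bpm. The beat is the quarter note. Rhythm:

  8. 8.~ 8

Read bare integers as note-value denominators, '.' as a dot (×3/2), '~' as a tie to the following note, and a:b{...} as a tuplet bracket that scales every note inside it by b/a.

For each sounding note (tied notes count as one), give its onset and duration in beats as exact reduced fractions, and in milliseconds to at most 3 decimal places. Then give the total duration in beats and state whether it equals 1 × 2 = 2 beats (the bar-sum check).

1) 0.0ms=0b +671.642ms=3/4b
2) 671.642ms=3/4b +1119.403ms=5/4b
Σ=2b of 2 (67bpm 2/4) — PASS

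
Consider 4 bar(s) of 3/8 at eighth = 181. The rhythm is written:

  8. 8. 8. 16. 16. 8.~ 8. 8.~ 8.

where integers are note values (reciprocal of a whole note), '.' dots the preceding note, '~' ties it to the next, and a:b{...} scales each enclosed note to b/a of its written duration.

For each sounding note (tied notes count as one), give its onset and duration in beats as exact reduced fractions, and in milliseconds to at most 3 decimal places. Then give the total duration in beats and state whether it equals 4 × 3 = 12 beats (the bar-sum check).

1) 0.0ms=0b +497.238ms=3/2b
2) 497.238ms=3/2b +497.238ms=3/2b
3) 994.475ms=3b +497.238ms=3/2b
4) 1491.713ms=9/2b +248.619ms=3/4b
5) 1740.331ms=21/4b +248.619ms=3/4b
6) 1988.95ms=6b +994.475ms=3b
7) 2983.425ms=9b +994.475ms=3b
Σ=12b of 12 (181bpm 3/8) — PASS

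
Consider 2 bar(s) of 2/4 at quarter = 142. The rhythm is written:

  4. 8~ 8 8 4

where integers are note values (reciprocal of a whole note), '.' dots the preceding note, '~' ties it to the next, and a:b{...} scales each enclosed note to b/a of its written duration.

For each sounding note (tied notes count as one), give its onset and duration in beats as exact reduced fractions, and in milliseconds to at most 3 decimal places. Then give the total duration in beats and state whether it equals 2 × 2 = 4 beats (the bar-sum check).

1) 0.0ms=0b +633.803ms=3/2b
2) 633.803ms=3/2b +422.535ms=1b
3) 1056.338ms=5/2b +211.268ms=1/2b
4) 1267.606ms=3b +422.535ms=1b
Σ=4b of 4 (142bpm 2/4) — PASS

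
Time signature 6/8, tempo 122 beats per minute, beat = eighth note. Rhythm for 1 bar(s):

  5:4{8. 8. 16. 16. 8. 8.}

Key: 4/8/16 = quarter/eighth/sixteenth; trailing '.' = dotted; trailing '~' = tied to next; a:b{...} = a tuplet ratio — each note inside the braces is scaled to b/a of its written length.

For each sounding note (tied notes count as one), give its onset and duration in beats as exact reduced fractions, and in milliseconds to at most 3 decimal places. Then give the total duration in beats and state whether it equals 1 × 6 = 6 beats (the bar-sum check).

1) 0.0ms=0b +590.164ms=6/5b
2) 590.164ms=6/5b +590.164ms=6/5b
3) 1180.328ms=12/5b +295.082ms=3/5b
4) 1475.41ms=3b +295.082ms=3/5b
5) 1770.492ms=18/5b +590.164ms=6/5b
6) 2360.656ms=24/5b +590.164ms=6/5b
Σ=6b of 6 (122bpm 6/8) — PASS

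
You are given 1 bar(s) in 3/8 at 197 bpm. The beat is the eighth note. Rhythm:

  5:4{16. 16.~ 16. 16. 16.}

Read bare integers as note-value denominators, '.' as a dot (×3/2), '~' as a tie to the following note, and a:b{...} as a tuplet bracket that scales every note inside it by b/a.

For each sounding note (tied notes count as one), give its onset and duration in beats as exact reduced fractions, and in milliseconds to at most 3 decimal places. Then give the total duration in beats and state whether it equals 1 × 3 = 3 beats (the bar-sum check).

1) 0.0ms=0b +182.741ms=3/5b
2) 182.741ms=3/5b +365.482ms=6/5b
3) 548.223ms=9/5b +182.741ms=3/5b
4) 730.964ms=12/5b +182.741ms=3/5b
Σ=3b of 3 (197bpm 3/8) — PASS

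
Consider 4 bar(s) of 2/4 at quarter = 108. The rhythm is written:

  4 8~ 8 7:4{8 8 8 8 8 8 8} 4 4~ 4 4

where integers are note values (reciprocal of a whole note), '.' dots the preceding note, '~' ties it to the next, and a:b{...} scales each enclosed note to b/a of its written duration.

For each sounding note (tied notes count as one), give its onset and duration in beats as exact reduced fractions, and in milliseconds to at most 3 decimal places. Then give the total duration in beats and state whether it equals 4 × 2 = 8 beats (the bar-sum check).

1) 0.0ms=0b +555.556ms=1b
2) 555.556ms=1b +555.556ms=1b
3) 1111.111ms=2b +158.73ms=2/7b
4) 1269.841ms=16/7b +158.73ms=2/7b
5) 1428.571ms=18/7b +158.73ms=2/7b
6) 1587.302ms=20/7b +158.73ms=2/7b
7) 1746.032ms=22/7b +158.73ms=2/7b
8) 1904.762ms=24/7b +158.73ms=2/7b
9) 2063.492ms=26/7b +158.73ms=2/7b
10) 2222.222ms=4b +555.556ms=1b
11) 2777.778ms=5b +1111.111ms=2b
12) 3888.889ms=7b +555.556ms=1b
Σ=8b of 8 (108bpm 2/4) — PASS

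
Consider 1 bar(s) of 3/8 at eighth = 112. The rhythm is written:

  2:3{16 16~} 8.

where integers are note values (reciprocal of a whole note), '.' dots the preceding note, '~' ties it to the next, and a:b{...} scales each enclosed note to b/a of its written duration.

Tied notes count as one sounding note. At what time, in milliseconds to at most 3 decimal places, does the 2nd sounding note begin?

note 2 onset = 3/4b = 401.786ms

1. 0.0ms @ 0 + 401.786ms (3/4)
2. 401.786ms @ 3/4 + 1205.357ms (9/4)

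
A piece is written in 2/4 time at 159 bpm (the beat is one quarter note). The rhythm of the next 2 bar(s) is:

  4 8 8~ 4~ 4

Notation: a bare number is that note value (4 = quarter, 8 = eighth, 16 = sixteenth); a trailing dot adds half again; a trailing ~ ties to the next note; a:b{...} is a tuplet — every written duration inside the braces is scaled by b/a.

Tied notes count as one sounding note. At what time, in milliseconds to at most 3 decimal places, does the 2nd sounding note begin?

note 2 onset = 1b = 377.358ms

1. 0.0ms @ 0 + 377.358ms (1)
2. 377.358ms @ 1 + 188.679ms (1/2)
3. 566.038ms @ 3/2 + 943.396ms (5/2)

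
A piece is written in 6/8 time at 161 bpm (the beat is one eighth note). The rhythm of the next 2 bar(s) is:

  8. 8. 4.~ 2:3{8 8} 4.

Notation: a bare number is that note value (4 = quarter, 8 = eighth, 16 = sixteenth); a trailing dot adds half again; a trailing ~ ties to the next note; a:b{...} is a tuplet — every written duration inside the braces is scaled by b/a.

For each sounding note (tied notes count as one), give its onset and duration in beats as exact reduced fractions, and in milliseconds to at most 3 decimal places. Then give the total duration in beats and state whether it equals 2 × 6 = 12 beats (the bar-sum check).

1) 0.0ms=0b +559.006ms=3/2b
2) 559.006ms=3/2b +559.006ms=3/2b
3) 1118.012ms=3b +1677.019ms=9/2b
4) 2795.031ms=15/2b +559.006ms=3/2b
5) 3354.037ms=9b +1118.012ms=3b
Σ=12b of 12 (161bpm 6/8) — PASS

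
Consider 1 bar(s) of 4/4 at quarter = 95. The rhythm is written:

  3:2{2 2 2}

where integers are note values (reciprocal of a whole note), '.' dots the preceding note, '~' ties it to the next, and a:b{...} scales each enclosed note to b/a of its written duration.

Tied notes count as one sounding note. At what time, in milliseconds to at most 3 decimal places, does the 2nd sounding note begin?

note 2 onset = 4/3b = 842.105ms

1. 0.0ms @ 0 + 842.105ms (4/3)
2. 842.105ms @ 4/3 + 842.105ms (4/3)
3. 1684.211ms @ 8/3 + 842.105ms (4/3)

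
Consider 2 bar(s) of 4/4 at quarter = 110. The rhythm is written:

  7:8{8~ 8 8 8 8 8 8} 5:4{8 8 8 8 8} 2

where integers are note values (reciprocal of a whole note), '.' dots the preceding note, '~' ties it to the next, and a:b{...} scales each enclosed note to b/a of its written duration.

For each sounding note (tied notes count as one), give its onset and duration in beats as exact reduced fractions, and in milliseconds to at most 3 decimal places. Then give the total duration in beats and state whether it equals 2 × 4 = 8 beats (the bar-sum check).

1) 0.0ms=0b +623.377ms=8/7b
2) 623.377ms=8/7b +311.688ms=4/7b
3) 935.065ms=12/7b +311.688ms=4/7b
4) 1246.753ms=16/7b +311.688ms=4/7b
5) 1558.442ms=20/7b +311.688ms=4/7b
6) 1870.13ms=24/7b +311.688ms=4/7b
7) 2181.818ms=4b +218.182ms=2/5b
8) 2400.0ms=22/5b +218.182ms=2/5b
9) 2618.182ms=24/5b +218.182ms=2/5b
10) 2836.364ms=26/5b +218.182ms=2/5b
11) 3054.545ms=28/5b +218.182ms=2/5b
12) 3272.727ms=6b +1090.909ms=2b
Σ=8b of 8 (110bpm 4/4) — PASS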